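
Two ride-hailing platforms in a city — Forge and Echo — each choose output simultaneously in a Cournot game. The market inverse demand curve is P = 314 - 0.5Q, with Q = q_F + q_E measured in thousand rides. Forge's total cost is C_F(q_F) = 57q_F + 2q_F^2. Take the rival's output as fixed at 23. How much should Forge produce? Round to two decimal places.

49.10

With the rival's output fixed at 23, Forge's profit is π_F = (314 - (1/2)·23 - (1/2)q_F)q_F - (57q_F + 2q_F²) = (605/2 - (1/2)q_F)q_F - (57q_F + 2q_F²).
∂π_F/∂q_F = 491/2 - 5q_F = 0, so q_F = 491/10.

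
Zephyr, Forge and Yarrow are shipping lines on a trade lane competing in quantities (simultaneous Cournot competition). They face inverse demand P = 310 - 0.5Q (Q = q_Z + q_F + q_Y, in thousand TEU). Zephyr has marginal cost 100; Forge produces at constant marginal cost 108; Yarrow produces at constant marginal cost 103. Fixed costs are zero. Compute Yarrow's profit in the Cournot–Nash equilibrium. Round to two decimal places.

5460.13

Zephyr's profit: π_Z = (310 - 0.5Q)q_Z - (100q_Z). Setting ∂π_Z/∂q_Z = 0: 210 - q_Z - (1/2)(q_F + q_Y) = 0.
Forge's first-order condition: 202 - q_F - (1/2)(q_Z + q_Y) = 0.
Yarrow's first-order condition: 207 - q_Y - (1/2)(q_Z + q_F) = 0.
Adding the 3 first-order conditions: 619 − 2Q = 0, so Q = 619/2.
Back-substituting: q_Z = (210 − 619/4)/(1/2) = 221/2, q_F = (202 − 619/4)/(1/2) = 189/2, q_Y = (207 − 619/4)/(1/2) = 209/2.
Price P = 310 - (1/2)·(619/2) = 621/4.
Yarrow's profit: (621/4 - 103)·(209/2) = 5460.1250.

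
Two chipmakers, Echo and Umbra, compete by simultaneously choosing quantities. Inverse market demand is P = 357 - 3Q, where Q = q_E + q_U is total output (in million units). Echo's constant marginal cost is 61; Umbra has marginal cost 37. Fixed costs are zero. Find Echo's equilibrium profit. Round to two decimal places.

Echo's profit: π_E = (357 - 3Q)q_E - (61q_E). Setting ∂π_E/∂q_E = 0: 296 - 6q_E - 3(q_U) = 0.
Umbra's first-order condition: 320 - 6q_U - 3(q_E) = 0.
Rearranging gives the reaction functions q_E = (296 - 3q_U)/6 and q_U = (320 - 3q_E)/6.
Substituting one into the other gives q_E = 272/9 and q_U = 344/9.
Price P = 357 - 3·(616/9) = 455/3.
Echo's profit: (455/3 - 61)·(272/9) = 2740.1481.

2740.15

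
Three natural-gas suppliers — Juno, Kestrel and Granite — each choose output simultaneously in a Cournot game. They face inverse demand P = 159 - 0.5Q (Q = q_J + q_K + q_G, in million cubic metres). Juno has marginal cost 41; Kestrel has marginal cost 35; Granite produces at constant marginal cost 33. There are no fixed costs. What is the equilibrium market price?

67

Juno's profit: π_J = (159 - 0.5Q)q_J - (41q_J). Setting ∂π_J/∂q_J = 0: 118 - q_J - (1/2)(q_K + q_G) = 0.
Kestrel's first-order condition: 124 - q_K - (1/2)(q_J + q_G) = 0.
Granite's profit: π_G = (159 - 0.5Q)q_G - (33q_G). Setting ∂π_G/∂q_G = 0: 126 - q_G - (1/2)(q_J + q_K) = 0.
Adding the 3 first-order conditions: 368 − 2Q = 0, so Q = 184.
Back-substituting: q_J = (118 − 92)/(1/2) = 52, q_K = (124 − 92)/(1/2) = 64, q_G = (126 − 92)/(1/2) = 68.
Total output Q = 184, so price P = 159 - (1/2)·184 = 67.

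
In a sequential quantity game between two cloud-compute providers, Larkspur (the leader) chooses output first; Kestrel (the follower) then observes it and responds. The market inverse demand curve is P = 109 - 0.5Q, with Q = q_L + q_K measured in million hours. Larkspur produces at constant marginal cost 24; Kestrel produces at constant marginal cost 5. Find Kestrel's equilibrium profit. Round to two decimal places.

The follower Kestrel best-responds to any q_L: π_K = (109 - 0.5Q)q_K - 5q_K.
Follower FOC: 104 - (1/2)q_L - q_K = 0, so q_K(q_L) = (104 - (1/2)q_L).
Larkspur substitutes q_K(q_L) into its own profit: π_L = q_L(109 - (1/2)q_L - (104 - (1/2)q_L)/2) - 24q_L = (57 - (1/4)q_L)q_L - 24q_L.
Maximising: ∂π_L/∂q_L = 33 - (1/2)q_L = 0, giving q_L = 66.
Then q_K = (104 - (1/2)·66) = 71.
Price P = 109 - (1/2)·137 = 81/2.
Kestrel's profit: (81/2 - 5)·71 = 2520.5000.

2520.50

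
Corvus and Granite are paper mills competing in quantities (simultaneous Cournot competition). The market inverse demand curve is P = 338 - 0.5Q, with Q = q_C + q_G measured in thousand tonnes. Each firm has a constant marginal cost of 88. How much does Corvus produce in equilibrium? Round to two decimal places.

Each firm earns π_i = (338 - 0.5Q)q_i - 88q_i.
Setting ∂π_i/∂q_i = 0 with rivals' quantities fixed: 250 - q_i - (1/2)q_j = 0.
With identical firms every q_j equals q_i, so q_j = q_i and 250 = (3/2)q_i, giving q_i = 500/3.

166.67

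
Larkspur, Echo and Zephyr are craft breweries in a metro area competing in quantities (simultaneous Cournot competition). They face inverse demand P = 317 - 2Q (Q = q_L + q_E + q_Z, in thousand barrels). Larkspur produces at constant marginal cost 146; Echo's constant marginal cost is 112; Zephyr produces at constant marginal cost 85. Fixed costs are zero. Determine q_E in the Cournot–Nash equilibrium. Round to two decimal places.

Larkspur's profit: π_L = (317 - 2Q)q_L - (146q_L). Setting ∂π_L/∂q_L = 0: 171 - 4q_L - 2(q_E + q_Z) = 0.
Echo's profit: π_E = (317 - 2Q)q_E - (112q_E). Setting ∂π_E/∂q_E = 0: 205 - 4q_E - 2(q_L + q_Z) = 0.
Zephyr's profit: π_Z = (317 - 2Q)q_Z - (85q_Z). Setting ∂π_Z/∂q_Z = 0: 232 - 4q_Z - 2(q_L + q_E) = 0.
Adding the 3 first-order conditions: 608 − 8Q = 0, so Q = 76.
Back-substituting: q_L = (171 − 152)/2 = 19/2, q_E = (205 − 152)/2 = 53/2, q_Z = (232 − 152)/2 = 40.

26.50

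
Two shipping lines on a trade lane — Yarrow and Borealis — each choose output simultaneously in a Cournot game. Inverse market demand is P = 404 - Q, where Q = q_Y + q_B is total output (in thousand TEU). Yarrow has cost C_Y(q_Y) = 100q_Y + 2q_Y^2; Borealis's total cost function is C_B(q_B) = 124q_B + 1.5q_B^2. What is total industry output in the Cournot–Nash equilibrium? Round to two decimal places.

Yarrow's profit: π_Y = (404 - Q)q_Y - (100q_Y + 2q_Y²). Setting ∂π_Y/∂q_Y = 0: 304 - 6q_Y - (q_B) = 0.
Borealis's first-order condition: 280 - 5q_B - (q_Y) = 0.
Best responses: q_Y = (304 - q_B)/6, q_B = (280 - q_Y)/5.
Substituting one into the other gives q_Y = 1240/29 and q_B = 1376/29.
Total output Q = 1240/29 + 1376/29 = 90.2069.

90.21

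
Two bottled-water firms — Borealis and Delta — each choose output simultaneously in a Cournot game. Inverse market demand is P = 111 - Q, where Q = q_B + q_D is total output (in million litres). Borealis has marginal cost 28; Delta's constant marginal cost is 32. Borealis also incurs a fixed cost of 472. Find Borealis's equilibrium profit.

369

Borealis's profit: π_B = (111 - Q)q_B - (28q_B). Setting ∂π_B/∂q_B = 0: 83 - 2q_B - (q_D) = 0.
Delta's profit: π_D = (111 - Q)q_D - (32q_D). Setting ∂π_D/∂q_D = 0: 79 - 2q_D - (q_B) = 0.
Best responses: q_B = (83 - q_D)/2, q_D = (79 - q_B)/2.
Solving the pair: q_B = 29, q_D = 25.
Price P = 111 - 54 = 57.
Borealis's profit: (57 - 28)·29 - 472 = 369.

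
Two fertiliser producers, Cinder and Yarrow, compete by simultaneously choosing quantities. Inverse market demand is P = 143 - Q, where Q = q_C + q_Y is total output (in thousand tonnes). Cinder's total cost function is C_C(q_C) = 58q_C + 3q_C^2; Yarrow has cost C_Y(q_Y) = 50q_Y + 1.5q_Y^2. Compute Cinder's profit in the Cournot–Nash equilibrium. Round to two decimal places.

289.87

Cinder's profit: π_C = (143 - Q)q_C - (58q_C + 3q_C²). Setting ∂π_C/∂q_C = 0: 85 - 8q_C - (q_Y) = 0.
Yarrow's first-order condition: 93 - 5q_Y - (q_C) = 0.
Best responses: q_C = (85 - q_Y)/8, q_Y = (93 - q_C)/5.
Solving the pair: q_C = 332/39, q_Y = 659/39.
Price P = 143 - 991/39 = 117.5897.
Cinder's profit: 117.5897·(332/39) - 58·(332/39) - 3(332/39)² = 289.8725.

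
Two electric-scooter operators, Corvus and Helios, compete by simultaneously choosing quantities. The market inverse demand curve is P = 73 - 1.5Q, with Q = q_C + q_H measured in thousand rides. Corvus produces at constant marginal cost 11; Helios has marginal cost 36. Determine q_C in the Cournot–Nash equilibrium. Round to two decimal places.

Corvus's profit: π_C = (73 - 1.5Q)q_C - (11q_C). Setting ∂π_C/∂q_C = 0: 62 - 3q_C - (3/2)(q_H) = 0.
Helios's profit: π_H = (73 - 1.5Q)q_H - (36q_H). Setting ∂π_H/∂q_H = 0: 37 - 3q_H - (3/2)(q_C) = 0.
So q_C = (62 - (3/2)q_H)/3 and q_H = (37 - (3/2)q_C)/3.
Substituting one into the other gives q_C = 58/3 and q_H = 8/3.

19.33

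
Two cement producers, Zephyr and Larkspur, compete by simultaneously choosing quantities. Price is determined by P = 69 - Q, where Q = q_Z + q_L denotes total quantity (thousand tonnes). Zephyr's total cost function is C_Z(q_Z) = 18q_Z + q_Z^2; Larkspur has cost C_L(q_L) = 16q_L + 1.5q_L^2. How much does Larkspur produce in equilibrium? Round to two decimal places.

Zephyr's profit: π_Z = (69 - Q)q_Z - (18q_Z + q_Z²). Setting ∂π_Z/∂q_Z = 0: 51 - 4q_Z - (q_L) = 0.
Larkspur's profit: π_L = (69 - Q)q_L - (16q_L + (3/2)q_L²). Setting ∂π_L/∂q_L = 0: 53 - 5q_L - (q_Z) = 0.
So q_Z = (51 - q_L)/4 and q_L = (53 - q_Z)/5.
Substituting one into the other gives q_Z = 202/19 and q_L = 161/19.

8.47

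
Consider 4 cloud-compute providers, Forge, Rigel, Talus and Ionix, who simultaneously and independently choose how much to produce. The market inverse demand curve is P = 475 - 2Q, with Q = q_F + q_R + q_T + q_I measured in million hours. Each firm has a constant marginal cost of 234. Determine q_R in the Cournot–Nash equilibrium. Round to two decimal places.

24.10

A representative firm's profit is π_i = q_i(475 - 2Q) - 234q_i.
Setting ∂π_i/∂q_i = 0 with rivals' quantities fixed: 241 - 4q_i - 2·Σ_{j≠i} q_j = 0.
With identical firms every q_j equals q_i, so Σ_{j≠i} q_j = 3q_i and 241 = 10q_i, giving q_i = 241/10.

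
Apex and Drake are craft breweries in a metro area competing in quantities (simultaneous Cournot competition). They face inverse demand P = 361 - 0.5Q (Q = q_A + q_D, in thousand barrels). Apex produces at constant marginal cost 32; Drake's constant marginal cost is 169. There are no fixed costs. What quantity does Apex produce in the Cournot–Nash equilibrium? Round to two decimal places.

Apex's profit: π_A = (361 - 0.5Q)q_A - (32q_A). Setting ∂π_A/∂q_A = 0: 329 - q_A - (1/2)(q_D) = 0.
Drake's profit: π_D = (361 - 0.5Q)q_D - (169q_D). Setting ∂π_D/∂q_D = 0: 192 - q_D - (1/2)(q_A) = 0.
Best responses: q_A = (329 - (1/2)q_D), q_D = (192 - (1/2)q_A).
Solving the pair: q_A = 932/3, q_D = 110/3.

310.67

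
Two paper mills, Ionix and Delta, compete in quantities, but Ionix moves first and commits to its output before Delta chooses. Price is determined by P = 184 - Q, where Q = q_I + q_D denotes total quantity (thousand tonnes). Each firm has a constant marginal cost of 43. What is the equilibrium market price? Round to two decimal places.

Solve by backward induction. Given q_I, the follower Delta maximises π_D = (184 - q_I - q_D)q_D - 43q_D.
∂π_D/∂q_D = 141 - q_I - 2q_D = 0 gives the reaction function q_D = (141 - q_I)/2.
Ionix substitutes q_D(q_I) into its own profit: π_I = q_I(184 - q_I - (141 - q_I)/2) - 43q_I = (227/2 - (1/2)q_I)q_I - 43q_I.
Leader FOC: 141/2 - q_I = 0, so q_I = 141/2.
Then q_D = (141 - 141/2)/2 = 141/4.
Total output Q = 423/4, so price P = 184 - 423/4 = 313/4.

78.25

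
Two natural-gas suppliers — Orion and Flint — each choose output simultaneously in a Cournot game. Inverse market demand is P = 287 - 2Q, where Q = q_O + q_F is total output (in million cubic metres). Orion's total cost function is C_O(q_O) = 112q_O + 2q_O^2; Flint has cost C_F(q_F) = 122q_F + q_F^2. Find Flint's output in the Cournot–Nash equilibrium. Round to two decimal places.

22.05

Orion's profit: π_O = (287 - 2Q)q_O - (112q_O + 2q_O²). Setting ∂π_O/∂q_O = 0: 175 - 8q_O - 2(q_F) = 0.
Flint's first-order condition: 165 - 6q_F - 2(q_O) = 0.
Best responses: q_O = (175 - 2q_F)/8, q_F = (165 - 2q_O)/6.
Substituting one into the other gives q_O = 180/11 and q_F = 485/22.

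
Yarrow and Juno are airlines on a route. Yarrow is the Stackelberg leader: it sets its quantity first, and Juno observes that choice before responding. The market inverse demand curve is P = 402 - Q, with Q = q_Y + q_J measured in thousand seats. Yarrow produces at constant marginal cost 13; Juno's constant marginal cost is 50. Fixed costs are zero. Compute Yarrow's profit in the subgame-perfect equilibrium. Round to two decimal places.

The follower Juno best-responds to any q_Y: π_J = (402 - Q)q_J - 50q_J.
Follower FOC: 352 - q_Y - 2q_J = 0, so q_J(q_Y) = (352 - q_Y)/2.
The leader anticipates this reaction. Substituting into P = 402 - Q gives P = 226 - (1/2)q_Y, so π_Y = (226 - (1/2)q_Y)q_Y - 13q_Y.
The leader's first-order condition 213 - q_Y = 0 yields q_Y = 213.
Then q_J = (352 - 213)/2 = 139/2.
Price P = 402 - 565/2 = 239/2.
Yarrow's profit: (239/2 - 13)·213 = 22684.5000.

22684.50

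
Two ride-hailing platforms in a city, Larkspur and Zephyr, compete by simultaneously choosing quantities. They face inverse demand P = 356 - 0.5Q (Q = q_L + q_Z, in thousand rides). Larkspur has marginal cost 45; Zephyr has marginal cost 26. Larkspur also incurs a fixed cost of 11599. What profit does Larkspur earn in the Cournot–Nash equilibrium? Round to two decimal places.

Larkspur's profit: π_L = (356 - 0.5Q)q_L - (45q_L). Setting ∂π_L/∂q_L = 0: 311 - q_L - (1/2)(q_Z) = 0.
Zephyr's profit: π_Z = (356 - 0.5Q)q_Z - (26q_Z). Setting ∂π_Z/∂q_Z = 0: 330 - q_Z - (1/2)(q_L) = 0.
So q_L = (311 - (1/2)q_Z) and q_Z = (330 - (1/2)q_L).
Solving the pair: q_L = 584/3, q_Z = 698/3.
Price P = 356 - (1/2)·(1282/3) = 427/3.
Larkspur's profit: (427/3 - 45)·(584/3) - 11599 = 7348.5556.

7348.56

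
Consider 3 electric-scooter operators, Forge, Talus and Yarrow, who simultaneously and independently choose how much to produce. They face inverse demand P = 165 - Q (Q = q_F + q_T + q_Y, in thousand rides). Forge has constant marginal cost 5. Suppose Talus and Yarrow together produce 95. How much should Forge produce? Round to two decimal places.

With rivals' combined output fixed at 95, Forge's profit is π_F = (165 - 95 - q_F)q_F - (5q_F) = (70 - q_F)q_F - (5q_F).
∂π_F/∂q_F = 65 - 2q_F = 0, so q_F = 65/2.

32.50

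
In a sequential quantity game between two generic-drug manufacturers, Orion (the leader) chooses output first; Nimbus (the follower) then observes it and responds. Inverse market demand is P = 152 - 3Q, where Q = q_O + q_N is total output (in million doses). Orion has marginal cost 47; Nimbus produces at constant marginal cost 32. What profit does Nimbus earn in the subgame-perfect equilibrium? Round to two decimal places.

468.75

Solve by backward induction. Given q_O, the follower Nimbus maximises π_N = (152 - 3q_O - 3q_N)q_N - 32q_N.
Follower FOC: 120 - 3q_O - 6q_N = 0, so q_N(q_O) = (120 - 3q_O)/6.
Orion substitutes q_N(q_O) into its own profit: π_O = q_O(152 - 3q_O - (120 - 3q_O)/2) - 47q_O = (92 - (3/2)q_O)q_O - 47q_O.
Maximising: ∂π_O/∂q_O = 45 - 3q_O = 0, giving q_O = 15.
Then q_N = (120 - 3·15)/6 = 25/2.
Price P = 152 - 3·(55/2) = 139/2.
Nimbus's profit: (139/2 - 32)·(25/2) = 1875/4.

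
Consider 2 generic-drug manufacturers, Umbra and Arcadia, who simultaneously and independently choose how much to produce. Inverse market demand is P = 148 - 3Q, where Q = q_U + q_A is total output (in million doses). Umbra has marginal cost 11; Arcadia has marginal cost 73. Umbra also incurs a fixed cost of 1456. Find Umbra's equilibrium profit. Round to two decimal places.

10.70

Umbra's profit: π_U = (148 - 3Q)q_U - (11q_U). Setting ∂π_U/∂q_U = 0: 137 - 6q_U - 3(q_A) = 0.
Arcadia's profit: π_A = (148 - 3Q)q_A - (73q_A). Setting ∂π_A/∂q_A = 0: 75 - 6q_A - 3(q_U) = 0.
Rearranging gives the reaction functions q_U = (137 - 3q_A)/6 and q_A = (75 - 3q_U)/6.
Substituting one into the other gives q_U = 199/9 and q_A = 13/9.
Price P = 148 - 3·(212/9) = 232/3.
Umbra's profit: (232/3 - 11)·(199/9) - 1456 = 289/27.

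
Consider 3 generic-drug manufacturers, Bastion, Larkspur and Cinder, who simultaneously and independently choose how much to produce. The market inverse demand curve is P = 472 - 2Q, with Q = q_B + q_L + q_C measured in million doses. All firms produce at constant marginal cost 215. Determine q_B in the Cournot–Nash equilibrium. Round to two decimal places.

Each firm earns π_i = (472 - 2Q)q_i - 215q_i.
First-order condition (treating rivals' output as given): 257 - 4q_i - 2·Σ_{j≠i} q_j = 0.
With identical firms every q_j equals q_i, so Σ_{j≠i} q_j = 2q_i and 257 = 8q_i, giving q_i = 257/8.

32.13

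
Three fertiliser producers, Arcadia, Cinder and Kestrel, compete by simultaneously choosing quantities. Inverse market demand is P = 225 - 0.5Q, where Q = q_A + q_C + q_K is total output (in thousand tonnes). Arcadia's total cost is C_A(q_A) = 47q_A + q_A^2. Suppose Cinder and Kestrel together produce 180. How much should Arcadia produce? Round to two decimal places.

29.33

With rivals' combined output fixed at 180, Arcadia's profit is π_A = (225 - (1/2)·180 - (1/2)q_A)q_A - (47q_A + q_A²) = (135 - (1/2)q_A)q_A - (47q_A + q_A²).
∂π_A/∂q_A = 88 - 3q_A = 0, so q_A = 88/3.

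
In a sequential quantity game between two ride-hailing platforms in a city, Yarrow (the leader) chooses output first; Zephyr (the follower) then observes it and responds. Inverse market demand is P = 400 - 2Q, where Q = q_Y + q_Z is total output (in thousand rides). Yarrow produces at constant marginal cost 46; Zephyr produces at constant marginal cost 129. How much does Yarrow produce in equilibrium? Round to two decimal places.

The follower Zephyr best-responds to any q_Y: π_Z = (400 - 2Q)q_Z - 129q_Z.
∂π_Z/∂q_Z = 271 - 2q_Y - 4q_Z = 0 gives the reaction function q_Z = (271 - 2q_Y)/4.
Yarrow substitutes q_Z(q_Y) into its own profit: π_Y = q_Y(400 - 2q_Y - (271 - 2q_Y)/2) - 46q_Y = (529/2 - q_Y)q_Y - 46q_Y.
The leader's first-order condition 437/2 - 2q_Y = 0 yields q_Y = 437/4.
Then q_Z = (271 - 2·(437/4))/4 = 105/8.

109.25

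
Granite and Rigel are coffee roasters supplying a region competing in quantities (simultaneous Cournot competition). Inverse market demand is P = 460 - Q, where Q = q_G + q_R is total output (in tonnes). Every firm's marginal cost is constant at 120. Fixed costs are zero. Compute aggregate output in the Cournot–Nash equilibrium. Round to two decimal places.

226.67

Each firm earns π_i = (460 - Q)q_i - 120q_i.
First-order condition (treating rivals' output as given): 340 - 2q_i - q_j = 0.
With identical firms every q_j equals q_i, so q_j = q_i and 340 = 3q_i, giving q_i = 340/3.
Total output Q = 340/3 + 340/3 = 680/3.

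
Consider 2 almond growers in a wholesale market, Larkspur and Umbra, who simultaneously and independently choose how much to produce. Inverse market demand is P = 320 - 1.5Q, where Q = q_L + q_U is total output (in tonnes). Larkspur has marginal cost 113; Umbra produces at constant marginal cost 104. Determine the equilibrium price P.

Larkspur's profit: π_L = (320 - 1.5Q)q_L - (113q_L). Setting ∂π_L/∂q_L = 0: 207 - 3q_L - (3/2)(q_U) = 0.
Umbra's first-order condition: 216 - 3q_U - (3/2)(q_L) = 0.
Best responses: q_L = (207 - (3/2)q_U)/3, q_U = (216 - (3/2)q_L)/3.
Substituting one into the other gives q_L = 44 and q_U = 50.
Total output Q = 94, so price P = 320 - (3/2)·94 = 179.

179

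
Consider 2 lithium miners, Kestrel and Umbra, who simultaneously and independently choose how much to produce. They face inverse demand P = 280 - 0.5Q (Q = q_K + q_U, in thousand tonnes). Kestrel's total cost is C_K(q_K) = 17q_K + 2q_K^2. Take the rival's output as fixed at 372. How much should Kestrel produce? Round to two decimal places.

With the rival's output fixed at 372, Kestrel's profit is π_K = (280 - (1/2)·372 - (1/2)q_K)q_K - (17q_K + 2q_K²) = (94 - (1/2)q_K)q_K - (17q_K + 2q_K²).
∂π_K/∂q_K = 77 - 5q_K = 0, so q_K = 77/5.

15.40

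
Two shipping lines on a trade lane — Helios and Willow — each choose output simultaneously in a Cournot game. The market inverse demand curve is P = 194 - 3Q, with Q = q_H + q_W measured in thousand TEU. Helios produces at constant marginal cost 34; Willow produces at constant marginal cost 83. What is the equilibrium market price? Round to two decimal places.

Helios's profit: π_H = (194 - 3Q)q_H - (34q_H). Setting ∂π_H/∂q_H = 0: 160 - 6q_H - 3(q_W) = 0.
Willow's first-order condition: 111 - 6q_W - 3(q_H) = 0.
Rearranging gives the reaction functions q_H = (160 - 3q_W)/6 and q_W = (111 - 3q_H)/6.
Substituting one into the other gives q_H = 209/9 and q_W = 62/9.
Total output Q = 271/9, so price P = 194 - 3·(271/9) = 311/3.

103.67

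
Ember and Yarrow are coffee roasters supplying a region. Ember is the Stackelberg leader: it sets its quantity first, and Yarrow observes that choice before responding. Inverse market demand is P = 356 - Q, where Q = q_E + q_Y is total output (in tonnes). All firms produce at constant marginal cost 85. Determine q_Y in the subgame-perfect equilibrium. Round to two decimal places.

The follower Yarrow best-responds to any q_E: π_Y = (356 - Q)q_Y - 85q_Y.
∂π_Y/∂q_Y = 271 - q_E - 2q_Y = 0 gives the reaction function q_Y = (271 - q_E)/2.
Ember substitutes q_Y(q_E) into its own profit: π_E = q_E(356 - q_E - (271 - q_E)/2) - 85q_E = (441/2 - (1/2)q_E)q_E - 85q_E.
The leader's first-order condition 271/2 - q_E = 0 yields q_E = 271/2.
Then q_Y = (271 - 271/2)/2 = 271/4.

67.75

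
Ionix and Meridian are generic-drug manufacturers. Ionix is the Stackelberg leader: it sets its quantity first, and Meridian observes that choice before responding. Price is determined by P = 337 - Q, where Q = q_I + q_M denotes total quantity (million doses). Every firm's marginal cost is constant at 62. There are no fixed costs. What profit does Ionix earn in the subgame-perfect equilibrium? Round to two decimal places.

9453.13

Solve by backward induction. Given q_I, the follower Meridian maximises π_M = (337 - q_I - q_M)q_M - 62q_M.
∂π_M/∂q_M = 275 - q_I - 2q_M = 0 gives the reaction function q_M = (275 - q_I)/2.
Ionix substitutes q_M(q_I) into its own profit: π_I = q_I(337 - q_I - (275 - q_I)/2) - 62q_I = (399/2 - (1/2)q_I)q_I - 62q_I.
Leader FOC: 275/2 - q_I = 0, so q_I = 275/2.
Then q_M = (275 - 275/2)/2 = 275/4.
Price P = 337 - 825/4 = 523/4.
Ionix's profit: (523/4 - 62)·(275/2) = 9453.1250.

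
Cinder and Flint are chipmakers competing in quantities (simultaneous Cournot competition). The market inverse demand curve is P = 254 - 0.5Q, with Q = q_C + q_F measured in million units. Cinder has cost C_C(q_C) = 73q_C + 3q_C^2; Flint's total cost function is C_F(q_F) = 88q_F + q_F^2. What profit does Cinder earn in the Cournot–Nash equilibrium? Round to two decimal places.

Cinder's profit: π_C = (254 - 0.5Q)q_C - (73q_C + 3q_C²). Setting ∂π_C/∂q_C = 0: 181 - 7q_C - (1/2)(q_F) = 0.
Flint's profit: π_F = (254 - 0.5Q)q_F - (88q_F + q_F²). Setting ∂π_F/∂q_F = 0: 166 - 3q_F - (1/2)(q_C) = 0.
Best responses: q_C = (181 - (1/2)q_F)/7, q_F = (166 - (1/2)q_C)/3.
Solving the pair: q_C = 1840/83, q_F = 51.6386.
Price P = 254 - (1/2)·73.8072 = 217.0964.
Cinder's profit: 217.0964·(1840/83) - 73·(1840/83) - 3(1840/83)² = 1720.0755.

1720.08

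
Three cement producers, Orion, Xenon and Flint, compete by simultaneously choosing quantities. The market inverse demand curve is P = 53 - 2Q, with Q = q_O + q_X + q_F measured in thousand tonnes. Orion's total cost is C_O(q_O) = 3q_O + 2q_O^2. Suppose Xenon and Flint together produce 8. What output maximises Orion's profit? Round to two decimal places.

With rivals' combined output fixed at 8, Orion's profit is π_O = (53 - 2·8 - 2q_O)q_O - (3q_O + 2q_O²) = (37 - 2q_O)q_O - (3q_O + 2q_O²).
∂π_O/∂q_O = 34 - 8q_O = 0, so q_O = 17/4.

4.25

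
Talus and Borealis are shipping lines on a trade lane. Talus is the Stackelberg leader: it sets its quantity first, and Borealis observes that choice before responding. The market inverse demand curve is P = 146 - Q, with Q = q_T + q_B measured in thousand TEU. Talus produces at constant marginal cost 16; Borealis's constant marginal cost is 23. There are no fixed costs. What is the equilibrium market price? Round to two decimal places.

The follower Borealis best-responds to any q_T: π_B = (146 - Q)q_B - 23q_B.
Follower FOC: 123 - q_T - 2q_B = 0, so q_B(q_T) = (123 - q_T)/2.
The leader anticipates this reaction. Substituting into P = 146 - Q gives P = 169/2 - (1/2)q_T, so π_T = (169/2 - (1/2)q_T)q_T - 16q_T.
The leader's first-order condition 137/2 - q_T = 0 yields q_T = 137/2.
Then q_B = (123 - 137/2)/2 = 109/4.
Total output Q = 383/4, so price P = 146 - 383/4 = 201/4.

50.25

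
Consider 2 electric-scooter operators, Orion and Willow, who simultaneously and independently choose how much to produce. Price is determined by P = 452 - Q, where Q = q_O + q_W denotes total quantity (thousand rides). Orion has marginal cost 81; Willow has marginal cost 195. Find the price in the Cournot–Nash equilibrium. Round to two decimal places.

Orion's profit: π_O = (452 - Q)q_O - (81q_O). Setting ∂π_O/∂q_O = 0: 371 - 2q_O - (q_W) = 0.
Willow's profit: π_W = (452 - Q)q_W - (195q_W). Setting ∂π_W/∂q_W = 0: 257 - 2q_W - (q_O) = 0.
So q_O = (371 - q_W)/2 and q_W = (257 - q_O)/2.
Solving the pair: q_O = 485/3, q_W = 143/3.
Total output Q = 628/3, so price P = 452 - 628/3 = 728/3.

242.67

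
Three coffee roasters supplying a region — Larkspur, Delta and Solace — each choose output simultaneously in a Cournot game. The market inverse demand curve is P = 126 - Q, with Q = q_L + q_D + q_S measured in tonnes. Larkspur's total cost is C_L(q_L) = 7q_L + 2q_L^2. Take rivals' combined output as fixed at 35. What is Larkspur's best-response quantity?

With rivals' combined output fixed at 35, Larkspur's profit is π_L = (126 - 35 - q_L)q_L - (7q_L + 2q_L²) = (91 - q_L)q_L - (7q_L + 2q_L²).
∂π_L/∂q_L = 84 - 6q_L = 0, so q_L = 14.

14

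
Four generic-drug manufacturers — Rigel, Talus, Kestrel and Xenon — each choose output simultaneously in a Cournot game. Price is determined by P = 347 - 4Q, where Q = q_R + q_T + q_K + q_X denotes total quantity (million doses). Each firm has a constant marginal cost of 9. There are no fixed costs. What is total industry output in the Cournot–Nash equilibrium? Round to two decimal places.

A representative firm's profit is π_i = q_i(347 - 4Q) - 9q_i.
First-order condition (treating rivals' output as given): 338 - 8q_i - 4·Σ_{j≠i} q_j = 0.
With identical firms every q_j equals q_i, so Σ_{j≠i} q_j = 3q_i and 338 = 20q_i, giving q_i = 169/10.
Total output Q = 169/10 + 169/10 + 169/10 + 169/10 = 338/5.

67.60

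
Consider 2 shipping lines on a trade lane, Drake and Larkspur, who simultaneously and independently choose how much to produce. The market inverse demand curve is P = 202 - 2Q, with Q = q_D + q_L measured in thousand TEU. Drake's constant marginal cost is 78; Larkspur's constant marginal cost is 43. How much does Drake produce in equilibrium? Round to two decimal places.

Drake's profit: π_D = (202 - 2Q)q_D - (78q_D). Setting ∂π_D/∂q_D = 0: 124 - 4q_D - 2(q_L) = 0.
Larkspur's profit: π_L = (202 - 2Q)q_L - (43q_L). Setting ∂π_L/∂q_L = 0: 159 - 4q_L - 2(q_D) = 0.
Rearranging gives the reaction functions q_D = (124 - 2q_L)/4 and q_L = (159 - 2q_D)/4.
Substituting one into the other gives q_D = 89/6 and q_L = 97/3.

14.83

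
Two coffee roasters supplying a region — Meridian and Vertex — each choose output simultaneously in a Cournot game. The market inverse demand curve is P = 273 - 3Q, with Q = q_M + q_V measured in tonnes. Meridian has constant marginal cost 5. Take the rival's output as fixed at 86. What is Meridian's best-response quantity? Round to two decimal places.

1.67

With the rival's output fixed at 86, Meridian's profit is π_M = (273 - 3·86 - 3q_M)q_M - (5q_M) = (15 - 3q_M)q_M - (5q_M).
∂π_M/∂q_M = 10 - 6q_M = 0, so q_M = 5/3.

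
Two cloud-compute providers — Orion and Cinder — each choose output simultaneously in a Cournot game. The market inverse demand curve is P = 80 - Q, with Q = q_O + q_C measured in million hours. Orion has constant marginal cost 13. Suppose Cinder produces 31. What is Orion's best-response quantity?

18

With the rival's output fixed at 31, Orion's profit is π_O = (80 - 31 - q_O)q_O - (13q_O) = (49 - q_O)q_O - (13q_O).
∂π_O/∂q_O = 36 - 2q_O = 0, so q_O = 18.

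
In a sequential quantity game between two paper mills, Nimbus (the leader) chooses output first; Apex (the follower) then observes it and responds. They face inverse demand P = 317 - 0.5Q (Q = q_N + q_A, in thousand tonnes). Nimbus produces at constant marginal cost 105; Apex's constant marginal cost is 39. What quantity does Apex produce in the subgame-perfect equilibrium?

The follower Apex best-responds to any q_N: π_A = (317 - 0.5Q)q_A - 39q_A.
Setting the follower's marginal profit to zero, 278 - (1/2)q_N - q_A = 0, i.e. q_A = (278 - (1/2)q_N).
The leader anticipates this reaction. Substituting into P = 317 - 0.5Q gives P = 178 - (1/4)q_N, so π_N = (178 - (1/4)q_N)q_N - 105q_N.
The leader's first-order condition 73 - (1/2)q_N = 0 yields q_N = 146.
Then q_A = (278 - (1/2)·146) = 205.

205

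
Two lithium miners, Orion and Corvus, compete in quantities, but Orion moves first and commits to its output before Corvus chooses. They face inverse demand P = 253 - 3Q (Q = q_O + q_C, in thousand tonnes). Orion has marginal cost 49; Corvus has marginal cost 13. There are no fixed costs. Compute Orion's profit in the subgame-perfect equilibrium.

1176

The follower Corvus best-responds to any q_O: π_C = (253 - 3Q)q_C - 13q_C.
∂π_C/∂q_C = 240 - 3q_O - 6q_C = 0 gives the reaction function q_C = (240 - 3q_O)/6.
The leader anticipates this reaction. Substituting into P = 253 - 3Q gives P = 133 - (3/2)q_O, so π_O = (133 - (3/2)q_O)q_O - 49q_O.
Maximising: ∂π_O/∂q_O = 84 - 3q_O = 0, giving q_O = 28.
Then q_C = (240 - 3·28)/6 = 26.
Price P = 253 - 3·54 = 91.
Orion's profit: (91 - 49)·28 = 1176.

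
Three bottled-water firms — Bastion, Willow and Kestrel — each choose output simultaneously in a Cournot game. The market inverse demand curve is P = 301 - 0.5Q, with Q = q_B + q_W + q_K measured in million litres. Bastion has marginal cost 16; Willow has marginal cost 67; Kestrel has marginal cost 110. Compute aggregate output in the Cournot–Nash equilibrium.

355

Bastion's profit: π_B = (301 - 0.5Q)q_B - (16q_B). Setting ∂π_B/∂q_B = 0: 285 - q_B - (1/2)(q_W + q_K) = 0.
Willow's first-order condition: 234 - q_W - (1/2)(q_B + q_K) = 0.
Kestrel's first-order condition: 191 - q_K - (1/2)(q_B + q_W) = 0.
Adding the 3 first-order conditions: 710 − 2Q = 0, so Q = 355.
Back-substituting: q_B = (285 − 355/2)/(1/2) = 215, q_W = (234 − 355/2)/(1/2) = 113, q_K = (191 − 355/2)/(1/2) = 27.
Total output Q = 215 + 113 + 27 = 355.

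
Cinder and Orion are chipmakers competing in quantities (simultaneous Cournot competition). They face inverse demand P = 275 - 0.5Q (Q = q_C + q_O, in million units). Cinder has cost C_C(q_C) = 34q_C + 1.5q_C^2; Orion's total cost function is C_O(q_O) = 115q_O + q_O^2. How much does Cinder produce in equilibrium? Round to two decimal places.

54.72

Cinder's profit: π_C = (275 - 0.5Q)q_C - (34q_C + (3/2)q_C²). Setting ∂π_C/∂q_C = 0: 241 - 4q_C - (1/2)(q_O) = 0.
Orion's first-order condition: 160 - 3q_O - (1/2)(q_C) = 0.
Best responses: q_C = (241 - (1/2)q_O)/4, q_O = (160 - (1/2)q_C)/3.
Solving the pair: q_C = 54.7234, q_O = 44.2128.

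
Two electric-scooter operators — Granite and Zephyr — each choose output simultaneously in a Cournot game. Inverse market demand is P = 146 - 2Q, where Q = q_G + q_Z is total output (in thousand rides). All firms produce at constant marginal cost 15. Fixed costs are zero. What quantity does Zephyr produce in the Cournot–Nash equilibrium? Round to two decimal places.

21.83

Each firm earns π_i = (146 - 2Q)q_i - 15q_i.
Setting ∂π_i/∂q_i = 0 with rivals' quantities fixed: 131 - 4q_i - 2q_j = 0.
By symmetry each firm produces the same amount; substituting q_j = q_i yields q_i = 131/6.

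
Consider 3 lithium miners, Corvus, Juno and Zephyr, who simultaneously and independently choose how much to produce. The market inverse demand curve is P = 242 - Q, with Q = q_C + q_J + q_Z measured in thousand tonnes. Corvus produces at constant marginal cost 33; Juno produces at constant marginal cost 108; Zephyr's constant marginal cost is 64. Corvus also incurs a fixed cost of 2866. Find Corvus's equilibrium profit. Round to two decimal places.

3335.56

Corvus's profit: π_C = (242 - Q)q_C - (33q_C). Setting ∂π_C/∂q_C = 0: 209 - 2q_C - (q_J + q_Z) = 0.
Juno's profit: π_J = (242 - Q)q_J - (108q_J). Setting ∂π_J/∂q_J = 0: 134 - 2q_J - (q_C + q_Z) = 0.
Zephyr's profit: π_Z = (242 - Q)q_Z - (64q_Z). Setting ∂π_Z/∂q_Z = 0: 178 - 2q_Z - (q_C + q_J) = 0.
Adding the 3 first-order conditions: 521 − 4Q = 0, so Q = 521/4.
Back-substituting: q_C = (209 − 521/4) = 315/4, q_J = (134 − 521/4) = 15/4, q_Z = (178 − 521/4) = 191/4.
Price P = 242 - 521/4 = 447/4.
Corvus's profit: (447/4 - 33)·(315/4) - 2866 = 3335.5625.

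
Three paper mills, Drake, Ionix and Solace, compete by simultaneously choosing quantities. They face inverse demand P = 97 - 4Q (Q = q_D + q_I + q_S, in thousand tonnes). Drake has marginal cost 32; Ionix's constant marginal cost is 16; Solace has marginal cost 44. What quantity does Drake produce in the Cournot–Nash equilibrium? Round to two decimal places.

Drake's profit: π_D = (97 - 4Q)q_D - (32q_D). Setting ∂π_D/∂q_D = 0: 65 - 8q_D - 4(q_I + q_S) = 0.
Ionix's profit: π_I = (97 - 4Q)q_I - (16q_I). Setting ∂π_I/∂q_I = 0: 81 - 8q_I - 4(q_D + q_S) = 0.
Solace's first-order condition: 53 - 8q_S - 4(q_D + q_I) = 0.
Summing all 3 equations gives 199 − 16Q = 0, hence Q = 199/16.
Back-substituting: q_D = (65 − 199/4)/4 = 61/16, q_I = (81 − 199/4)/4 = 125/16, q_S = (53 − 199/4)/4 = 13/16.

3.81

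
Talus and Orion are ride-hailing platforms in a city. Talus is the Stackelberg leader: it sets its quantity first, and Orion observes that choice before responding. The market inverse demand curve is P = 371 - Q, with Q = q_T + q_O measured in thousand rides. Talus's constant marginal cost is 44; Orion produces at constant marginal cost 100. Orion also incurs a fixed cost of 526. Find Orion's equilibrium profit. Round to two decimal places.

1054.06

Solve by backward induction. Given q_T, the follower Orion maximises π_O = (371 - q_T - q_O)q_O - 100q_O.
Follower FOC: 271 - q_T - 2q_O = 0, so q_O(q_T) = (271 - q_T)/2.
Talus substitutes q_O(q_T) into its own profit: π_T = q_T(371 - q_T - (271 - q_T)/2) - 44q_T = (471/2 - (1/2)q_T)q_T - 44q_T.
Maximising: ∂π_T/∂q_T = 383/2 - q_T = 0, giving q_T = 383/2.
Then q_O = (271 - 383/2)/2 = 159/4.
Price P = 371 - 925/4 = 559/4.
Orion's profit: (559/4 - 100)·(159/4) - 526 = 1054.0625.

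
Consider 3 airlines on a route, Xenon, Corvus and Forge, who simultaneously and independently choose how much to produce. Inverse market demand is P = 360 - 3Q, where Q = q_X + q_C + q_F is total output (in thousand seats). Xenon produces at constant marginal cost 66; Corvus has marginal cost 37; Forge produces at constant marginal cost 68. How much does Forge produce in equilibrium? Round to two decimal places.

Xenon's profit: π_X = (360 - 3Q)q_X - (66q_X). Setting ∂π_X/∂q_X = 0: 294 - 6q_X - 3(q_C + q_F) = 0.
Corvus's first-order condition: 323 - 6q_C - 3(q_X + q_F) = 0.
Forge's profit: π_F = (360 - 3Q)q_F - (68q_F). Setting ∂π_F/∂q_F = 0: 292 - 6q_F - 3(q_X + q_C) = 0.
Adding the 3 first-order conditions: 909 − 12Q = 0, so Q = 303/4.
Back-substituting: q_X = (294 − 909/4)/3 = 89/4, q_C = (323 − 909/4)/3 = 383/12, q_F = (292 − 909/4)/3 = 259/12.

21.58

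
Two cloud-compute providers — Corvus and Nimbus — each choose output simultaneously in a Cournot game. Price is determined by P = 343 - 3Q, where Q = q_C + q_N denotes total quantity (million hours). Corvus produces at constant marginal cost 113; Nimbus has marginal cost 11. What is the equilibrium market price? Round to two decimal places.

155.67

Corvus's profit: π_C = (343 - 3Q)q_C - (113q_C). Setting ∂π_C/∂q_C = 0: 230 - 6q_C - 3(q_N) = 0.
Nimbus's profit: π_N = (343 - 3Q)q_N - (11q_N). Setting ∂π_N/∂q_N = 0: 332 - 6q_N - 3(q_C) = 0.
Rearranging gives the reaction functions q_C = (230 - 3q_N)/6 and q_N = (332 - 3q_C)/6.
Solving the pair: q_C = 128/9, q_N = 434/9.
Total output Q = 562/9, so price P = 343 - 3·(562/9) = 467/3.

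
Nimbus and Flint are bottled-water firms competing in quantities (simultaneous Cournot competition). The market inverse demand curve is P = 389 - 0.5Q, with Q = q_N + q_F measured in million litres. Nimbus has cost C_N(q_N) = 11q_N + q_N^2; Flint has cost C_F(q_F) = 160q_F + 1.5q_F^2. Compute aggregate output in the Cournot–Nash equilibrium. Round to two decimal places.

161.32

Nimbus's profit: π_N = (389 - 0.5Q)q_N - (11q_N + q_N²). Setting ∂π_N/∂q_N = 0: 378 - 3q_N - (1/2)(q_F) = 0.
Flint's first-order condition: 229 - 4q_F - (1/2)(q_N) = 0.
So q_N = (378 - (1/2)q_F)/3 and q_F = (229 - (1/2)q_N)/4.
Solving the pair: q_N = 118.9362, q_F = 1992/47.
Total output Q = 118.9362 + 1992/47 = 161.3191.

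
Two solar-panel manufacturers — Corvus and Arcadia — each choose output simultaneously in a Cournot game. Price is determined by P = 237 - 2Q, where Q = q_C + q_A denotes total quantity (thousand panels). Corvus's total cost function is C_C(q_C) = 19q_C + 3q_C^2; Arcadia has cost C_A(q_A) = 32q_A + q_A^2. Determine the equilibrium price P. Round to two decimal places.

Corvus's profit: π_C = (237 - 2Q)q_C - (19q_C + 3q_C²). Setting ∂π_C/∂q_C = 0: 218 - 10q_C - 2(q_A) = 0.
Arcadia's first-order condition: 205 - 6q_A - 2(q_C) = 0.
So q_C = (218 - 2q_A)/10 and q_A = (205 - 2q_C)/6.
Solving the pair: q_C = 449/28, q_A = 807/28.
Total output Q = 314/7, so price P = 237 - 2·(314/7) = 1031/7.

147.29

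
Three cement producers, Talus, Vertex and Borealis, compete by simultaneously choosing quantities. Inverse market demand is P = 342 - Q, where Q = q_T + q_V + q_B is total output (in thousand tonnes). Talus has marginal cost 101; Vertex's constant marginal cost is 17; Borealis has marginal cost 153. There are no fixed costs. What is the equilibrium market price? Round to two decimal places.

153.25

Talus's profit: π_T = (342 - Q)q_T - (101q_T). Setting ∂π_T/∂q_T = 0: 241 - 2q_T - (q_V + q_B) = 0.
Vertex's profit: π_V = (342 - Q)q_V - (17q_V). Setting ∂π_V/∂q_V = 0: 325 - 2q_V - (q_T + q_B) = 0.
Borealis's profit: π_B = (342 - Q)q_B - (153q_B). Setting ∂π_B/∂q_B = 0: 189 - 2q_B - (q_T + q_V) = 0.
Summing all 3 equations gives 755 − 4Q = 0, hence Q = 755/4.
Back-substituting: q_T = (241 − 755/4) = 209/4, q_V = (325 − 755/4) = 545/4, q_B = (189 − 755/4) = 1/4.
Total output Q = 755/4, so price P = 342 - 755/4 = 613/4.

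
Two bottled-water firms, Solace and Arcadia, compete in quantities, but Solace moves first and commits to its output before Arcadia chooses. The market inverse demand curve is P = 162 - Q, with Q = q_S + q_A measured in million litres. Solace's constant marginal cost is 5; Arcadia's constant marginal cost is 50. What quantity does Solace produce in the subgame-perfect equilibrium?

101

The follower Arcadia best-responds to any q_S: π_A = (162 - Q)q_A - 50q_A.
Setting the follower's marginal profit to zero, 112 - q_S - 2q_A = 0, i.e. q_A = (112 - q_S)/2.
Solace substitutes q_A(q_S) into its own profit: π_S = q_S(162 - q_S - (112 - q_S)/2) - 5q_S = (106 - (1/2)q_S)q_S - 5q_S.
Leader FOC: 101 - q_S = 0, so q_S = 101.
Then q_A = (112 - 101)/2 = 11/2.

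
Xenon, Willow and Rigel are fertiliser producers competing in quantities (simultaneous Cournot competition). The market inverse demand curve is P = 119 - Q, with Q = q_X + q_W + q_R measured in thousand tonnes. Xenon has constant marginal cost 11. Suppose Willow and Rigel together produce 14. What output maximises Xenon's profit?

47

With rivals' combined output fixed at 14, Xenon's profit is π_X = (119 - 14 - q_X)q_X - (11q_X) = (105 - q_X)q_X - (11q_X).
∂π_X/∂q_X = 94 - 2q_X = 0, so q_X = 47.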